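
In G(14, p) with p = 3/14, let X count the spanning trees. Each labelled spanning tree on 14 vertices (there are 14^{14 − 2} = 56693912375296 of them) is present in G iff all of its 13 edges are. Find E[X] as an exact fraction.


K_14 has 14^{14 − 2} = 56693912375296 labelled spanning trees.
For each such spanning tree H, let X_H = 1 if all 13 edges of H are present in G. Then P[X_H = 1] = p^{13} = (3/14)^{13} = 1594323/793714773254144.
Summing the indicators: E[X] = Σ_H E[X_H] = 56693912375296 · p^{13} = 56693912375296 · 1594323/793714773254144 = 1594323/14.
Numerically: E[X] ≈ 1.14e+05.

E[X] = 56693912375296 · (3/14)^{13} = 1594323/14 ≈ 1.14e+05.


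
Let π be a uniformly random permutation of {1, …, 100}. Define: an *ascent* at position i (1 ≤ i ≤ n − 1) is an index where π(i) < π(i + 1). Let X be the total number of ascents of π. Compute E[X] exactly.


Write X = Σ X_I over i = 1, …, 99, with X_I the indicator of one ascent.
There are 99 indicators.
For each fixed i, the pair (π(i), π(i+1)) is a uniformly random ordered pair of distinct values from {1, …, 100}; by symmetry P[π(i) < π(i+1)] = 1/2.
By linearity: E[X] = 99 · (1/2) = (100 − 1) · (1/2) = 99/2 ≈ 49.5000.

E[X] = 99/2 = 49.5000.


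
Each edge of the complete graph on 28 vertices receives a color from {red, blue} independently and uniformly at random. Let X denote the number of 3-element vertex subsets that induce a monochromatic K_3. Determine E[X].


Let X = Σ_S X_S over the C(28, 3) = 3276 subsets S of size 3, where X_S = 1 if the K_3 on S is monochromatic.
For a fixed S, the K_3 on S has C(3, 2) = 3 edges. P[all 3 edges red] = (1/2)^3, and likewise for blue, so P[monochromatic] = 2·(1/2)^3 = 2^{1 − 3} = 1/4.
By linearity: E[X] = C(28, 3) · 2^{1 − 3} = 3276 · 1/4 = 819.
Numerically: E[X] ≈ 819.00000.

E[X] = C(28,3)·2^(1−C(3,2)) = 819 ≈ 819.00000.


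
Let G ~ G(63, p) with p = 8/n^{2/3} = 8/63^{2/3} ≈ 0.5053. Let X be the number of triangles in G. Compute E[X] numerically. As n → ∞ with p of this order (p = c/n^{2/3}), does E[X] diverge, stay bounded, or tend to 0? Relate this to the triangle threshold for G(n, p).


Number of potential triangles: C(63, 3) = 39711.
Each occurs with probability p³ ≈ (0.5053)³ ≈ 1.289997e-01.
By linearity: E[X] = C(63, 3)·p³ ≈ 39711 · 1.289997e-01 ≈ 5122.7090.
Since α = 2/3 < 1, p = c/n^{2/3} ≫ 1/n is above the triangle threshold p ~ 1/n. Asymptotically E[X] ~ (c³/6)·n^{3(1−α)} = (8³/6)·n^{1} → ∞; triangles are abundant w.h.p.

E[X] ≈ 5122.7090; in regime p = Θ(1/n^{2/3}) E[X] diverges (above the triangle threshold p ~ 1/n).


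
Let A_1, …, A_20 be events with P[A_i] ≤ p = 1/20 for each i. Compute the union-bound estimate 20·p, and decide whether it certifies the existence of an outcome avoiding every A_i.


Union bound: P[∪_{i=1}^{20} A_i] ≤ Σ_i P[A_i] ≤ 20·p = 20·(1/20) = 1.
Numerically: 1 ≈ 1.0000.
Is 1 < 1? NO.
Since the bound 1 is ≥ 1, the union bound is uninformative here; it does NOT by itself certify existence.

20·p = 1 ≈ 1.0000; existence NOT certified by the union bound.


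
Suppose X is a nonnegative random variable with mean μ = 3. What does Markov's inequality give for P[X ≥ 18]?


μ = E[X] = 3, a = 18.
Markov: P[X ≥ 18] ≤ μ/a = (3)/18 = 1/6.
Numerically: ≈ 0.166667.
(Since a = 18 > μ = 3.000000, the bound 1/6 is < 1 and informative.)

P[X ≥ 18] ≤ 1/6 ≈ 0.166667.


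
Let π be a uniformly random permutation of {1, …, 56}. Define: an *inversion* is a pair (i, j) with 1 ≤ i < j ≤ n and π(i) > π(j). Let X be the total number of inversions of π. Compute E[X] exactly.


Write X = Σ X_I over the C(56, 2) = 1540 pairs i < j, with X_I the indicator of one inversion.
There are 1540 indicators.
For each fixed pair i < j, the values π(i) and π(j) are two distinct elements of {1, …, 56} in uniformly random order; by symmetry P[π(i) > π(j)] = 1/2.
By linearity: E[X] = 1540 · (1/2) = C(56, 2) · (1/2) = 1540/2 = 770 ≈ 770.00000.

E[X] = 770 = 770.00000.


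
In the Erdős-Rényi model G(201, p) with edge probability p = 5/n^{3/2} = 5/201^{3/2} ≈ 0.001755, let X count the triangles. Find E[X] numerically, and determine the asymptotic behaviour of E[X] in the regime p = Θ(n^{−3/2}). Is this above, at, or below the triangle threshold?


Number of potential triangles: C(201, 3) = 1333300.
Each occurs with probability p³ ≈ (0.001755)³ ≈ 5.401666e-09.
By linearity: E[X] = C(201, 3)·p³ ≈ 1333300 · 5.401666e-09 ≈ 0.0072.
Since α = 3/2 > 1, p = c/n^{3/2} = o(1/n) is below the triangle threshold p ~ 1/n. Asymptotically E[X] ~ (c³/6)·n^{3(1−α)} = (5³/6)·n^{-1.5} → 0, so by Markov's inequality G has no triangles w.h.p.

E[X] ≈ 0.0072; in regime p = Θ(1/n^{3/2}) E[X] tends to 0 (below the triangle threshold p ~ 1/n).


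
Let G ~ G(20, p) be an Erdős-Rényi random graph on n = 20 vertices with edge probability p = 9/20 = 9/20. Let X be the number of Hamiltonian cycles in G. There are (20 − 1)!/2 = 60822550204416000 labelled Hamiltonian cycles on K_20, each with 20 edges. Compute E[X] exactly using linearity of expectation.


K_20 has (20 − 1)!/2 = 60822550204416000 labelled Hamiltonian cycles.
For each such Hamiltonian cycle H, let X_H = 1 if all 20 edges of H are present in G. Then P[X_H = 1] = p^{20} = (9/20)^{20} = 12157665459056928801/104857600000000000000000000.
Summing the indicators: E[X] = Σ_H E[X_H] = 60822550204416000 · p^{20} = 60822550204416000 · 12157665459056928801/104857600000000000000000000 = 180532279724605553545860280221/25600000000000000000.
Numerically: E[X] ≈ 7.052e+09.

E[X] = 60822550204416000 · (9/20)^{20} = 180532279724605553545860280221/25600000000000000000 ≈ 7.052e+09.


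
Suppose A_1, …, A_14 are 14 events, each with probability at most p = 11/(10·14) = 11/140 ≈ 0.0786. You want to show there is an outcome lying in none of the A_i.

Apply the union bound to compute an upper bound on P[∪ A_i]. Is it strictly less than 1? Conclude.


Union bound: P[∪_{i=1}^{14} A_i] ≤ Σ_i P[A_i] ≤ 14·p = 14·(11/140) = 11/10.
Numerically: 11/10 ≈ 1.1000.
Is 11/10 < 1? NO.
Since the bound 11/10 is ≥ 1, the union bound is uninformative here; it does NOT by itself certify existence.

14·p = 11/10 ≈ 1.1000; existence NOT certified by the union bound.


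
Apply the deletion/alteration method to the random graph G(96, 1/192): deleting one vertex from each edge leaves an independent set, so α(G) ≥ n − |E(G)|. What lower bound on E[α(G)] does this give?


E[|E(G)|] = C(96, 2)·p = 4560 · (1/192) = 95/4.
E[α(G)] ≥ n − E[|E(G)|] = 96 − 95/4 = 289/4.
Numerically: ≈ 72.250.
(This is only a lower bound; the true E[α(G)] may be larger.)

E[α(G)] ≥ 289/4 ≈ 72.250.


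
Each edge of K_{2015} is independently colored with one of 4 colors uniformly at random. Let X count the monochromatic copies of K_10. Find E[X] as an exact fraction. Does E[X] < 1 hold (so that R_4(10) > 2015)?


E[X] = C(2015, 10) · 4^{1 − 45} = 297353674437325491072340253 · 4^{−44} = 297353674437325491072340253/309485009821345068724781056.
As a reduced fraction: E[X] = 297353674437325491072340253/309485009821345068724781056 ≈ 0.96080.
Is E[X] < 1? YES.
Since E[X] < 1, there exists a 4-coloring of K_{2015} with no monochromatic K_10; hence R_4(10) > 2015.

E[X] = 297353674437325491072340253/309485009821345068724781056 ≈ 0.96080; E[X] < 1, so R_4(10) > 2015.


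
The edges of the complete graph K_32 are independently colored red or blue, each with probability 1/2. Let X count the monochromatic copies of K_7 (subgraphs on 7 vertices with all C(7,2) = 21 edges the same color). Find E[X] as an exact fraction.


Let X = Σ_S X_S over the C(32, 7) = 3365856 subsets S of size 7, where X_S = 1 if the K_7 on S is monochromatic.
For a fixed S, the K_7 on S has C(7, 2) = 21 edges. P[all 21 edges red] = (1/2)^21, and likewise for blue, so P[monochromatic] = 2·(1/2)^21 = 2^{1 − 21} = 1/1048576.
Summing: E[X] = C(32, 7) · 2^{1 − 21} = 3365856 · 1/1048576 = 105183/32768.
Numerically: E[X] ≈ 3.210.

E[X] = C(32,7)·2^(1−C(7,2)) = 105183/32768 ≈ 3.210.


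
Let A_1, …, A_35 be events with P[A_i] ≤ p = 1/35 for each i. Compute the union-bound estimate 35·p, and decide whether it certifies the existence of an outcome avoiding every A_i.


Union bound: P[∪_{i=1}^{35} A_i] ≤ Σ_i P[A_i] ≤ 35·p = 35·(1/35) = 1.
Numerically: 1 ≈ 1.000000.
Is 1 < 1? NO.
Since the bound 1 is ≥ 1, the union bound is uninformative here; it does NOT by itself certify existence.

35·p = 1 ≈ 1.000000; existence NOT certified by the union bound.


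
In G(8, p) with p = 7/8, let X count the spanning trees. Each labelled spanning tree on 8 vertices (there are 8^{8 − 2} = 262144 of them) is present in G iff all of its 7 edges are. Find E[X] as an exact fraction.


K_8 has 8^{8 − 2} = 262144 labelled spanning trees.
For each such spanning tree H, let X_H = 1 if all 7 edges of H are present in G. Then P[X_H = 1] = p^{7} = (7/8)^{7} = 823543/2097152.
By linearity of expectation: E[X] = Σ_H E[X_H] = 262144 · p^{7} = 262144 · 823543/2097152 = 823543/8.
Numerically: E[X] ≈ 102943.

E[X] = 262144 · (7/8)^{7} = 823543/8 ≈ 102943.


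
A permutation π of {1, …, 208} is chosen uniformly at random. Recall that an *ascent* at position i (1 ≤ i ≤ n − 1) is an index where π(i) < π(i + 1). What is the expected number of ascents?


Write X = Σ X_I over i = 1, …, 207, with X_I the indicator of one ascent.
There are 207 indicators.
For each fixed i, the pair (π(i), π(i+1)) is a uniformly random ordered pair of distinct values from {1, …, 208}; by symmetry P[π(i) < π(i+1)] = 1/2.
By linearity: E[X] = 207 · (1/2) = (208 − 1) · (1/2) = 207/2 ≈ 103.500000.

E[X] = 207/2 = 103.500000.


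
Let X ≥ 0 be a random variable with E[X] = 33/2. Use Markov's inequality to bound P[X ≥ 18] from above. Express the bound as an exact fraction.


μ = E[X] = 33/2, a = 18.
Markov: P[X ≥ 18] ≤ μ/a = (33/2)/18 = 11/12.
Numerically: ≈ 0.9167.
(Since a = 18 > μ = 16.5000, the bound 11/12 is < 1 and informative.)

P[X ≥ 18] ≤ 11/12 ≈ 0.9167.


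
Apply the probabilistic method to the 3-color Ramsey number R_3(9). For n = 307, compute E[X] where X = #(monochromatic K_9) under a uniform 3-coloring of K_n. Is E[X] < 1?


E[X] = C(307, 9) · 3^{1 − 36} = 59303278327292350 · 3^{−35} = 59303278327292350/50031545098999707.
As a reduced fraction: E[X] = 59303278327292350/50031545098999707 ≈ 1.18532.
Is E[X] < 1? NO.
Since E[X] ≥ 1, the first-moment bound is inconclusive at n = 307; it does NOT by itself certify R_3(9) > 307.

E[X] = 59303278327292350/50031545098999707 ≈ 1.18532; E[X] ≥ 1; first-moment method inconclusive here.


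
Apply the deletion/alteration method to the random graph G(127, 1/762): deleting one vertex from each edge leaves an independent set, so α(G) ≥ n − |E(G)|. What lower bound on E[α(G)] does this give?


E[|E(G)|] = C(127, 2)·p = 8001 · (1/762) = 21/2.
E[α(G)] ≥ n − E[|E(G)|] = 127 − 21/2 = 233/2.
Numerically: ≈ 116.500.
(This is only a lower bound; the true E[α(G)] may be larger.)

E[α(G)] ≥ 233/2 ≈ 116.500.


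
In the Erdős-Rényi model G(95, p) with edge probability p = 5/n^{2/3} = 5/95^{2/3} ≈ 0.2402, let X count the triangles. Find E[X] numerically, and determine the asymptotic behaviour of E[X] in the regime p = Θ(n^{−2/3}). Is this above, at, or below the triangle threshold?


Number of potential triangles: C(95, 3) = 138415.
Each occurs with probability p³ ≈ (0.2402)³ ≈ 1.385042e-02.
By linearity: E[X] = C(95, 3)·p³ ≈ 138415 · 1.385042e-02 ≈ 1917.1053.
Since α = 2/3 < 1, p = c/n^{2/3} ≫ 1/n is above the triangle threshold p ~ 1/n. Asymptotically E[X] ~ (c³/6)·n^{3(1−α)} = (5³/6)·n^{1} → ∞; triangles are abundant w.h.p.

E[X] ≈ 1917.1053; in regime p = Θ(1/n^{2/3}) E[X] diverges (above the triangle threshold p ~ 1/n).


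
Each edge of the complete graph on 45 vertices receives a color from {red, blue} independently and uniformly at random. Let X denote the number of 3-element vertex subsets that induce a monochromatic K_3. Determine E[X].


Let X = Σ_S X_S over the C(45, 3) = 14190 subsets S of size 3, where X_S = 1 if the K_3 on S is monochromatic.
For a fixed S, the K_3 on S has C(3, 2) = 3 edges. P[all 3 edges red] = (1/2)^3, and likewise for blue, so P[monochromatic] = 2·(1/2)^3 = 2^{1 − 3} = 1/4.
By linearity of expectation: E[X] = C(45, 3) · 2^{1 − 3} = 14190 · 1/4 = 7095/2.
Numerically: E[X] ≈ 3547.50000.

E[X] = C(45,3)·2^(1−C(3,2)) = 7095/2 ≈ 3547.50000.


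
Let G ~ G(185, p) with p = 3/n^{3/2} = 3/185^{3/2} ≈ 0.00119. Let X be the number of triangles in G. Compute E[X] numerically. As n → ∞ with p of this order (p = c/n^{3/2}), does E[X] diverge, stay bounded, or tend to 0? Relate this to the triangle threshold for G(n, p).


Number of potential triangles: C(185, 3) = 1038220.
Each occurs with probability p³ ≈ (0.00119)³ ≈ 1.69469e-09.
By linearity: E[X] = C(185, 3)·p³ ≈ 1038220 · 1.69469e-09 ≈ 0.002.
Since α = 3/2 > 1, p = c/n^{3/2} = o(1/n) is below the triangle threshold p ~ 1/n. Asymptotically E[X] ~ (c³/6)·n^{3(1−α)} = (3³/6)·n^{-1.5} → 0, so by Markov's inequality G has no triangles w.h.p.

E[X] ≈ 0.002; in regime p = Θ(1/n^{3/2}) E[X] tends to 0 (below the triangle threshold p ~ 1/n).


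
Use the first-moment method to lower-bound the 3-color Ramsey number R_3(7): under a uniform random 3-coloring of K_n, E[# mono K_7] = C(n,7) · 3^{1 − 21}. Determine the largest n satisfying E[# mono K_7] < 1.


We need C(n, 7) · 3^{1 − 21} < 1, i.e. C(n, 7) < 3^{21 − 1} = 3486784401.
Check values of n near the boundary:
  n = 80: C(80, 7) = 3176716400; 3176716400 < 3486784401? YES
  n = 81: C(81, 7) = 3477216600; 3477216600 < 3486784401? YES
  n = 82: C(82, 7) = 3801756816; 3801756816 < 3486784401? NO
  n = 83: C(83, 7) = 4151918628; 4151918628 < 3486784401? NO
The largest n with C(n, 7) < 3486784401 is n = 81 (where E[X] = 42928600/43046721 ≈ 0.997256). Hence R_3(7) > 81, i.e. R_3(7) ≥ 82.

Largest n = 81; hence R_3(7) > 81.


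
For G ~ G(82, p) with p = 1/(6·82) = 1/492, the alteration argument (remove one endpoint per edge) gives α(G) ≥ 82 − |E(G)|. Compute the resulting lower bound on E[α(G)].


E[|E(G)|] = C(82, 2)·p = 3321 · (1/492) = 27/4.
E[α(G)] ≥ n − E[|E(G)|] = 82 − 27/4 = 301/4.
Numerically: ≈ 75.25000.
(This is only a lower bound; the true E[α(G)] may be larger.)

E[α(G)] ≥ 301/4 ≈ 75.25000.


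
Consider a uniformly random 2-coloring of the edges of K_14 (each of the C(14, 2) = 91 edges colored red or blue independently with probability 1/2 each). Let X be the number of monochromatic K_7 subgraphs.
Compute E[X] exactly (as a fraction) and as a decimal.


Let X = Σ_S X_S over the C(14, 7) = 3432 subsets S of size 7, where X_S = 1 if the K_7 on S is monochromatic.
For a fixed S, the K_7 on S has C(7, 2) = 21 edges. P[all 21 edges red] = (1/2)^21, and likewise for blue, so P[monochromatic] = 2·(1/2)^21 = 2^{1 − 21} = 1/1048576.
Summing: E[X] = C(14, 7) · 2^{1 − 21} = 3432 · 1/1048576 = 429/131072.
Numerically: E[X] ≈ 0.003273.

E[X] = C(14,7)·2^(1−C(7,2)) = 429/131072 ≈ 0.003273.


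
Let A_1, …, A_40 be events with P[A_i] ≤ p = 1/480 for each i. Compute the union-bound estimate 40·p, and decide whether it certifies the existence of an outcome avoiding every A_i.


Union bound: P[∪_{i=1}^{40} A_i] ≤ Σ_i P[A_i] ≤ 40·p = 40·(1/480) = 1/12.
Numerically: 1/12 ≈ 0.0833333.
Is 1/12 < 1? YES.
Since P[∪ A_i] ≤ 1/12 < 1, the complement has P[∩ A_i^c] ≥ 1 − 1/12 = 11/12 > 0, so some outcome avoids every A_i.

40·p = 1/12 ≈ 0.0833333; existence CERTIFIED by the union bound.


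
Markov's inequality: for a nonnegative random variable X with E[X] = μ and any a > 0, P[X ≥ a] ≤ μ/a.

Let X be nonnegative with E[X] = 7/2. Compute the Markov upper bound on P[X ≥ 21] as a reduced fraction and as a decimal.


μ = E[X] = 7/2, a = 21.
Markov: P[X ≥ 21] ≤ μ/a = (7/2)/21 = 1/6.
Numerically: ≈ 0.16667.
(Since a = 21 > μ = 3.50000, the bound 1/6 is < 1 and informative.)

P[X ≥ 21] ≤ 1/6 ≈ 0.16667.


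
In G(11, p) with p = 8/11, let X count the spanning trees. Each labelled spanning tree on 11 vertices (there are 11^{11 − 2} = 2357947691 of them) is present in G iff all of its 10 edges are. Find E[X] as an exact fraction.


K_11 has 11^{11 − 2} = 2357947691 labelled spanning trees.
For each such spanning tree H, let X_H = 1 if all 10 edges of H are present in G. Then P[X_H = 1] = p^{10} = (8/11)^{10} = 1073741824/25937424601.
By linearity of expectation: E[X] = Σ_H E[X_H] = 2357947691 · p^{10} = 2357947691 · 1073741824/25937424601 = 1073741824/11.
Numerically: E[X] ≈ 9.76e+07.

E[X] = 2357947691 · (8/11)^{10} = 1073741824/11 ≈ 9.76e+07.


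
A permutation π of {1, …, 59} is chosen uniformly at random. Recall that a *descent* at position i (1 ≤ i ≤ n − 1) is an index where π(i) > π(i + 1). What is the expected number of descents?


Write X = Σ X_I over i = 1, …, 58, with X_I the indicator of one descent.
There are 58 indicators.
For each fixed i, the pair (π(i), π(i+1)) is a uniformly random ordered pair of distinct values from {1, …, 59}; by symmetry P[π(i) > π(i+1)] = 1/2.
By linearity: E[X] = 58 · (1/2) = (59 − 1) · (1/2) = 29 ≈ 29.000000.

E[X] = 29 = 29.000000.


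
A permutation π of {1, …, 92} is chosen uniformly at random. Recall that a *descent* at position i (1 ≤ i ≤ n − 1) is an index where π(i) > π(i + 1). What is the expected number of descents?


Write X = Σ X_I over i = 1, …, 91, with X_I the indicator of one descent.
There are 91 indicators.
For each fixed i, the pair (π(i), π(i+1)) is a uniformly random ordered pair of distinct values from {1, …, 92}; by symmetry P[π(i) > π(i+1)] = 1/2.
By linearity: E[X] = 91 · (1/2) = (92 − 1) · (1/2) = 91/2 ≈ 45.500000.

E[X] = 91/2 = 45.500000.


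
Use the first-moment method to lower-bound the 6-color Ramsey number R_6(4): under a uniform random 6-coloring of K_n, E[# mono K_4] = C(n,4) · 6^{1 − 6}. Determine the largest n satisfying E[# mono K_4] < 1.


We need C(n, 4) · 6^{1 − 6} < 1, i.e. C(n, 4) < 6^{6 − 1} = 7776.
Check values of n near the boundary:
  n = 20: C(20, 4) = 4845; 4845 < 7776? YES
  n = 21: C(21, 4) = 5985; 5985 < 7776? YES
  n = 22: C(22, 4) = 7315; 7315 < 7776? YES
  n = 23: C(23, 4) = 8855; 8855 < 7776? NO
  n = 24: C(24, 4) = 10626; 10626 < 7776? NO
  n = 25: C(25, 4) = 12650; 12650 < 7776? NO
The largest n with C(n, 4) < 7776 is n = 22 (where E[X] = 7315/7776 ≈ 0.940715). Hence R_6(4) > 22, i.e. R_6(4) ≥ 23.

Largest n = 22; hence R_6(4) > 22.


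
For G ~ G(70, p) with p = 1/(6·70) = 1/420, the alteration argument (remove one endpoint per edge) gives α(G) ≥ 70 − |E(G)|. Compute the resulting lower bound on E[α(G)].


E[|E(G)|] = C(70, 2)·p = 2415 · (1/420) = 23/4.
E[α(G)] ≥ n − E[|E(G)|] = 70 − 23/4 = 257/4.
Numerically: ≈ 64.25000.
(This is only a lower bound; the true E[α(G)] may be larger.)

E[α(G)] ≥ 257/4 ≈ 64.25000.


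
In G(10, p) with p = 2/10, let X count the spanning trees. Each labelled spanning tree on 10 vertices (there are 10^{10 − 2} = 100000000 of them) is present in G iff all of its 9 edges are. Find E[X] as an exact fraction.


K_10 has 10^{10 − 2} = 100000000 labelled spanning trees.
For each such spanning tree H, let X_H = 1 if all 9 edges of H are present in G. Then P[X_H = 1] = p^{9} = (1/5)^{9} = 1/1953125.
Summing the indicators: E[X] = Σ_H E[X_H] = 100000000 · p^{9} = 100000000 · 1/1953125 = 256/5.
Numerically: E[X] ≈ 51.2.

E[X] = 100000000 · (1/5)^{9} = 256/5 ≈ 51.2.


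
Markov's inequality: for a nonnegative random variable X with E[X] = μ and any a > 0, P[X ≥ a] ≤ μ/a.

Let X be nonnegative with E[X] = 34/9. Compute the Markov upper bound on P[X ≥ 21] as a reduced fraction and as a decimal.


μ = E[X] = 34/9, a = 21.
Markov: P[X ≥ 21] ≤ μ/a = (34/9)/21 = 34/189.
Numerically: ≈ 0.1799.
(Since a = 21 > μ = 3.7778, the bound 34/189 is < 1 and informative.)

P[X ≥ 21] ≤ 34/189 ≈ 0.1799.


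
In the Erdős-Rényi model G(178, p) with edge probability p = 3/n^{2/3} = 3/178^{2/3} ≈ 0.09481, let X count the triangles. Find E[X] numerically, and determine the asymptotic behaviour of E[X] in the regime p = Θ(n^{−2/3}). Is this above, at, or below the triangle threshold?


Number of potential triangles: C(178, 3) = 924176.
Each occurs with probability p³ ≈ (0.09481)³ ≈ 8.521651e-04.
By linearity: E[X] = C(178, 3)·p³ ≈ 924176 · 8.521651e-04 ≈ 787.5506.
Since α = 2/3 < 1, p = c/n^{2/3} ≫ 1/n is above the triangle threshold p ~ 1/n. Asymptotically E[X] ~ (c³/6)·n^{3(1−α)} = (3³/6)·n^{1} → ∞; triangles are abundant w.h.p.

E[X] ≈ 787.5506; in regime p = Θ(1/n^{2/3}) E[X] diverges (above the triangle threshold p ~ 1/n).


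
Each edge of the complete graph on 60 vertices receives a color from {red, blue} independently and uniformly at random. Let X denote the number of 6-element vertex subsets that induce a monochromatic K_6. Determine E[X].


Let X = Σ_S X_S over the C(60, 6) = 50063860 subsets S of size 6, where X_S = 1 if the K_6 on S is monochromatic.
For a fixed S, the K_6 on S has C(6, 2) = 15 edges. P[all 15 edges red] = (1/2)^15, and likewise for blue, so P[monochromatic] = 2·(1/2)^15 = 2^{1 − 15} = 1/16384.
By linearity of expectation: E[X] = C(60, 6) · 2^{1 − 15} = 50063860 · 1/16384 = 12515965/4096.
Numerically: E[X] ≈ 3055.65552.

E[X] = C(60,6)·2^(1−C(6,2)) = 12515965/4096 ≈ 3055.65552.


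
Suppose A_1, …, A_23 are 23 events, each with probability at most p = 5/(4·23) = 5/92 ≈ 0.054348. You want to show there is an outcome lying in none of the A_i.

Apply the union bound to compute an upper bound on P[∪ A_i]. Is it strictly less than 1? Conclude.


Union bound: P[∪_{i=1}^{23} A_i] ≤ Σ_i P[A_i] ≤ 23·p = 23·(5/92) = 5/4.
Numerically: 5/4 ≈ 1.250000.
Is 5/4 < 1? NO.
Since the bound 5/4 is ≥ 1, the union bound is uninformative here; it does NOT by itself certify existence.

23·p = 5/4 ≈ 1.250000; existence NOT certified by the union bound.


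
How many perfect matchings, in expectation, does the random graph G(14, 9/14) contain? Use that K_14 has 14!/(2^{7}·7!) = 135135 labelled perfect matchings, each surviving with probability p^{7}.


K_14 has 14!/(2^{7}·7!) = 135135 labelled perfect matchings.
For each such perfect matching H, let X_H = 1 if all 7 edges of H are present in G. Then P[X_H = 1] = p^{7} = (9/14)^{7} = 4782969/105413504.
Summing the indicators: E[X] = Σ_H E[X_H] = 135135 · p^{7} = 135135 · 4782969/105413504 = 92335216545/15059072.
Numerically: E[X] ≈ 6131.53.

E[X] = 135135 · (9/14)^{7} = 92335216545/15059072 ≈ 6131.53.


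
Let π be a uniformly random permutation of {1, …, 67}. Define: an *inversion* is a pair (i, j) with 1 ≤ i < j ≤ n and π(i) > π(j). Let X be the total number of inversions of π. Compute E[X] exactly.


Write X = Σ X_I over the C(67, 2) = 2211 pairs i < j, with X_I the indicator of one inversion.
There are 2211 indicators.
For each fixed pair i < j, the values π(i) and π(j) are two distinct elements of {1, …, 67} in uniformly random order; by symmetry P[π(i) > π(j)] = 1/2.
By linearity: E[X] = 2211 · (1/2) = C(67, 2) · (1/2) = 2211/2 = 2211/2 ≈ 1105.500000.

E[X] = 2211/2 = 1105.500000.


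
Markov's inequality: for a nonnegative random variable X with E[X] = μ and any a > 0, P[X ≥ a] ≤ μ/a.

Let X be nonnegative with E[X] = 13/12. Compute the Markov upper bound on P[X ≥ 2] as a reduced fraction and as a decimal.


μ = E[X] = 13/12, a = 2.
Markov: P[X ≥ 2] ≤ μ/a = (13/12)/2 = 13/24.
Numerically: ≈ 0.541667.
(Since a = 2 > μ = 1.083333, the bound 13/24 is < 1 and informative.)

P[X ≥ 2] ≤ 13/24 ≈ 0.541667.


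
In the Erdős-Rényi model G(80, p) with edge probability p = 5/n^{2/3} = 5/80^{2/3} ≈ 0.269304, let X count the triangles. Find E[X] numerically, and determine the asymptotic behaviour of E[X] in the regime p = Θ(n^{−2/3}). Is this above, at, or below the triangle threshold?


Number of potential triangles: C(80, 3) = 82160.
Each occurs with probability p³ ≈ (0.269304)³ ≈ 1.95312500e-02.
By linearity: E[X] = C(80, 3)·p³ ≈ 82160 · 1.95312500e-02 ≈ 1604.687500.
Since α = 2/3 < 1, p = c/n^{2/3} ≫ 1/n is above the triangle threshold p ~ 1/n. Asymptotically E[X] ~ (c³/6)·n^{3(1−α)} = (5³/6)·n^{1} → ∞; triangles are abundant w.h.p.

E[X] ≈ 1604.687500; in regime p = Θ(1/n^{2/3}) E[X] diverges (above the triangle threshold p ~ 1/n).


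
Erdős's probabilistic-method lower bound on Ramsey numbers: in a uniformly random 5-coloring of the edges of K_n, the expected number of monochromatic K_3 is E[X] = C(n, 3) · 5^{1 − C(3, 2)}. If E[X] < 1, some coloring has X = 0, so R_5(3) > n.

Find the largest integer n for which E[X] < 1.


We need C(n, 3) · 5^{1 − 3} < 1, i.e. C(n, 3) < 5^{3 − 1} = 25.
Check values of n near the boundary:
  n = 3: C(3, 3) = 1; 1 < 25? YES
  n = 4: C(4, 3) = 4; 4 < 25? YES
  n = 5: C(5, 3) = 10; 10 < 25? YES
  n = 6: C(6, 3) = 20; 20 < 25? YES
  n = 7: C(7, 3) = 35; 35 < 25? NO
  n = 8: C(8, 3) = 56; 56 < 25? NO
The largest n with C(n, 3) < 25 is n = 6 (where E[X] = 4/5 ≈ 0.8000000). Hence R_5(3) > 6, i.e. R_5(3) ≥ 7.

Largest n = 6; hence R_5(3) > 6.


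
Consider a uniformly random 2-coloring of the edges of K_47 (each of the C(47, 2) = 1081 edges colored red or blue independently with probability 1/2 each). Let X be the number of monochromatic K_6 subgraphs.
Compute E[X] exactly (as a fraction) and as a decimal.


Let X = Σ_S X_S over the C(47, 6) = 10737573 subsets S of size 6, where X_S = 1 if the K_6 on S is monochromatic.
For a fixed S, the K_6 on S has C(6, 2) = 15 edges. P[all 15 edges red] = (1/2)^15, and likewise for blue, so P[monochromatic] = 2·(1/2)^15 = 2^{1 − 15} = 1/16384.
Summing: E[X] = C(47, 6) · 2^{1 − 15} = 10737573 · 1/16384 = 10737573/16384.
Numerically: E[X] ≈ 655.36945.

E[X] = C(47,6)·2^(1−C(6,2)) = 10737573/16384 ≈ 655.36945.


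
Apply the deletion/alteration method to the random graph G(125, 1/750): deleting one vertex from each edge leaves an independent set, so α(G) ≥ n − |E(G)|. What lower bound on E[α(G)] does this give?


E[|E(G)|] = C(125, 2)·p = 7750 · (1/750) = 31/3.
E[α(G)] ≥ n − E[|E(G)|] = 125 − 31/3 = 344/3.
Numerically: ≈ 114.667.
(This is only a lower bound; the true E[α(G)] may be larger.)

E[α(G)] ≥ 344/3 ≈ 114.667.


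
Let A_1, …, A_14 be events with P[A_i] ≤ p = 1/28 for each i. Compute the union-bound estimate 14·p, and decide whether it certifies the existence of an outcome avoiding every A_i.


Union bound: P[∪_{i=1}^{14} A_i] ≤ Σ_i P[A_i] ≤ 14·p = 14·(1/28) = 1/2.
Numerically: 1/2 ≈ 0.500000.
Is 1/2 < 1? YES.
Since P[∪ A_i] ≤ 1/2 < 1, the complement has P[∩ A_i^c] ≥ 1 − 1/2 = 1/2 > 0, so some outcome avoids every A_i.

14·p = 1/2 ≈ 0.500000; existence CERTIFIED by the union bound.


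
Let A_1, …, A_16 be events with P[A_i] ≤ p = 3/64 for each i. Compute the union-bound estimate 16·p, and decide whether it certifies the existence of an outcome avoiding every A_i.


Union bound: P[∪_{i=1}^{16} A_i] ≤ Σ_i P[A_i] ≤ 16·p = 16·(3/64) = 3/4.
Numerically: 3/4 ≈ 0.7500000.
Is 3/4 < 1? YES.
Since P[∪ A_i] ≤ 3/4 < 1, the complement has P[∩ A_i^c] ≥ 1 − 3/4 = 1/4 > 0, so some outcome avoids every A_i.

16·p = 3/4 ≈ 0.7500000; existence CERTIFIED by the union bound.


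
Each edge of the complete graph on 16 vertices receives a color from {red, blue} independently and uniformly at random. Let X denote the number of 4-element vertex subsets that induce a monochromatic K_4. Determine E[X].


Let X = Σ_S X_S over the C(16, 4) = 1820 subsets S of size 4, where X_S = 1 if the K_4 on S is monochromatic.
For a fixed S, the K_4 on S has C(4, 2) = 6 edges. P[all 6 edges red] = (1/2)^6, and likewise for blue, so P[monochromatic] = 2·(1/2)^6 = 2^{1 − 6} = 1/32.
By linearity: E[X] = C(16, 4) · 2^{1 − 6} = 1820 · 1/32 = 455/8.
Numerically: E[X] ≈ 56.87500.

E[X] = C(16,4)·2^(1−C(4,2)) = 455/8 ≈ 56.87500.


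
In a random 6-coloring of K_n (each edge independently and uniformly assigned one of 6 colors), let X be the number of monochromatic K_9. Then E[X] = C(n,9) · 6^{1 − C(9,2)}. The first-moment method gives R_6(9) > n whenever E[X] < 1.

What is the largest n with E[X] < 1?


We need C(n, 9) · 6^{1 − 36} < 1, i.e. C(n, 9) < 6^{36 − 1} = 1719070799748422591028658176.
Check values of n near the boundary:
  n = 4406: C(4406, 9) = 1710356485221788389505285700; 1710356485221788389505285700 < 1719070799748422591028658176? YES
  n = 4407: C(4407, 9) = 1713856532599459170657070050; 1713856532599459170657070050 < 1719070799748422591028658176? YES
  n = 4408: C(4408, 9) = 1717362945146264156457459600; 1717362945146264156457459600 < 1719070799748422591028658176? YES
  n = 4409: C(4409, 9) = 1720875732988608787686577131; 1720875732988608787686577131 < 1719070799748422591028658176? NO
  n = 4410: C(4410, 9) = 1724394906266704102180823710; 1724394906266704102180823710 < 1719070799748422591028658176? NO
The largest n with C(n, 9) < 1719070799748422591028658176 is n = 4408 (where E[X] = 35778394690547169926197075/35813974994758803979763712 ≈ 0.9990065). Hence R_6(9) > 4408, i.e. R_6(9) ≥ 4409.

Largest n = 4408; hence R_6(9) > 4408.


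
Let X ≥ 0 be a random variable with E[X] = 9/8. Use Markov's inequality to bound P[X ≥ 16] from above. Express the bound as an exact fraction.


μ = E[X] = 9/8, a = 16.
Markov: P[X ≥ 16] ≤ μ/a = (9/8)/16 = 9/128.
Numerically: ≈ 0.07031.
(Since a = 16 > μ = 1.12500, the bound 9/128 is < 1 and informative.)

P[X ≥ 16] ≤ 9/128 ≈ 0.07031.


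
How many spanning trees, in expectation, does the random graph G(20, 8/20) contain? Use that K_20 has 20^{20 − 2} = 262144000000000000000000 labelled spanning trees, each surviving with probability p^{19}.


K_20 has 20^{20 − 2} = 262144000000000000000000 labelled spanning trees.
For each such spanning tree H, let X_H = 1 if all 19 edges of H are present in G. Then P[X_H = 1] = p^{19} = (2/5)^{19} = 524288/19073486328125.
By linearity of expectation: E[X] = Σ_H E[X_H] = 262144000000000000000000 · p^{19} = 262144000000000000000000 · 524288/19073486328125 = 36028797018963968/5.
Numerically: E[X] ≈ 7.21e+15.

E[X] = 262144000000000000000000 · (2/5)^{19} = 36028797018963968/5 ≈ 7.21e+15.


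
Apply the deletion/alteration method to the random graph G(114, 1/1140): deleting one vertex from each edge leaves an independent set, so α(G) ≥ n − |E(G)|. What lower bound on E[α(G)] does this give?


E[|E(G)|] = C(114, 2)·p = 6441 · (1/1140) = 113/20.
E[α(G)] ≥ n − E[|E(G)|] = 114 − 113/20 = 2167/20.
Numerically: ≈ 108.350000.
(This is only a lower bound; the true E[α(G)] may be larger.)

E[α(G)] ≥ 2167/20 ≈ 108.350000.


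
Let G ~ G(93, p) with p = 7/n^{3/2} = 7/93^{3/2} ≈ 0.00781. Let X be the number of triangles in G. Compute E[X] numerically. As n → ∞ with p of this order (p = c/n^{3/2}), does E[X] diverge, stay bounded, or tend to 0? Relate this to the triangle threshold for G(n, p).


Number of potential triangles: C(93, 3) = 129766.
Each occurs with probability p³ ≈ (0.00781)³ ≈ 4.75468e-07.
By linearity: E[X] = C(93, 3)·p³ ≈ 129766 · 4.75468e-07 ≈ 0.062.
Since α = 3/2 > 1, p = c/n^{3/2} = o(1/n) is below the triangle threshold p ~ 1/n. Asymptotically E[X] ~ (c³/6)·n^{3(1−α)} = (7³/6)·n^{-1.5} → 0, so by Markov's inequality G has no triangles w.h.p.

E[X] ≈ 0.062; in regime p = Θ(1/n^{3/2}) E[X] tends to 0 (below the triangle threshold p ~ 1/n).


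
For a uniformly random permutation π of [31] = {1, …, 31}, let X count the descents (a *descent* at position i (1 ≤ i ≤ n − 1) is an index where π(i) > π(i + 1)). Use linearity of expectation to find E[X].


Write X = Σ X_I over i = 1, …, 30, with X_I the indicator of one descent.
There are 30 indicators.
For each fixed i, the pair (π(i), π(i+1)) is a uniformly random ordered pair of distinct values from {1, …, 31}; by symmetry P[π(i) > π(i+1)] = 1/2.
By linearity: E[X] = 30 · (1/2) = (31 − 1) · (1/2) = 15 ≈ 15.000000.

E[X] = 15 = 15.000000.


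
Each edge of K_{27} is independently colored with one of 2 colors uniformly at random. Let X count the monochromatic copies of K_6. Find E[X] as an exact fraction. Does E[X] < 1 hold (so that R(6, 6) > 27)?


E[X] = C(27, 6) · 2^{1 − 15} = 296010 · 2^{−14} = 296010/16384.
As a reduced fraction: E[X] = 148005/8192 ≈ 18.067.
Is E[X] < 1? NO.
Since E[X] ≥ 1, the first-moment bound is inconclusive at n = 27; it does NOT by itself certify R(6, 6) > 27.

E[X] = 148005/8192 ≈ 18.067; E[X] ≥ 1; first-moment method inconclusive here.


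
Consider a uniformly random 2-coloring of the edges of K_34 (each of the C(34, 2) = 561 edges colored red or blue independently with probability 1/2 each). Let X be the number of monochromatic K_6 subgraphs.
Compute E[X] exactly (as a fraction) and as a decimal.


Let X = Σ_S X_S over the C(34, 6) = 1344904 subsets S of size 6, where X_S = 1 if the K_6 on S is monochromatic.
For a fixed S, the K_6 on S has C(6, 2) = 15 edges. P[all 15 edges red] = (1/2)^15, and likewise for blue, so P[monochromatic] = 2·(1/2)^15 = 2^{1 − 15} = 1/16384.
By linearity: E[X] = C(34, 6) · 2^{1 − 15} = 1344904 · 1/16384 = 168113/2048.
Numerically: E[X] ≈ 82.0864.

E[X] = C(34,6)·2^(1−C(6,2)) = 168113/2048 ≈ 82.0864.


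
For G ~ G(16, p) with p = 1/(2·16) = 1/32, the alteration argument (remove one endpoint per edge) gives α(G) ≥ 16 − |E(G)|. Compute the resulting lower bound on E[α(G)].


E[|E(G)|] = C(16, 2)·p = 120 · (1/32) = 15/4.
E[α(G)] ≥ n − E[|E(G)|] = 16 − 15/4 = 49/4.
Numerically: ≈ 12.25000.
(This is only a lower bound; the true E[α(G)] may be larger.)

E[α(G)] ≥ 49/4 ≈ 12.25000.


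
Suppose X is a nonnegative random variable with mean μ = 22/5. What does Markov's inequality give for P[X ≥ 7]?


μ = E[X] = 22/5, a = 7.
Markov: P[X ≥ 7] ≤ μ/a = (22/5)/7 = 22/35.
Numerically: ≈ 0.628571.
(Since a = 7 > μ = 4.400000, the bound 22/35 is < 1 and informative.)

P[X ≥ 7] ≤ 22/35 ≈ 0.628571.


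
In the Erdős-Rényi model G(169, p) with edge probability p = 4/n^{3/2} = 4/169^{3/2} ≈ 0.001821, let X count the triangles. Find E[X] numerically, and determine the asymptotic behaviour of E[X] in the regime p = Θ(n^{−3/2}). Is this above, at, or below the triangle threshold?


Number of potential triangles: C(169, 3) = 790244.
Each occurs with probability p³ ≈ (0.001821)³ ≈ 6.035174e-09.
By linearity: E[X] = C(169, 3)·p³ ≈ 790244 · 6.035174e-09 ≈ 0.0048.
Since α = 3/2 > 1, p = c/n^{3/2} = o(1/n) is below the triangle threshold p ~ 1/n. Asymptotically E[X] ~ (c³/6)·n^{3(1−α)} = (4³/6)·n^{-1.5} → 0, so by Markov's inequality G has no triangles w.h.p.

E[X] ≈ 0.0048; in regime p = Θ(1/n^{3/2}) E[X] tends to 0 (below the triangle threshold p ~ 1/n).


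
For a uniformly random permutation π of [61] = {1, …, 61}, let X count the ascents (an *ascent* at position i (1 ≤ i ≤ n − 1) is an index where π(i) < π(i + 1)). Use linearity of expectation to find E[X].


Write X = Σ X_I over i = 1, …, 60, with X_I the indicator of one ascent.
There are 60 indicators.
For each fixed i, the pair (π(i), π(i+1)) is a uniformly random ordered pair of distinct values from {1, …, 61}; by symmetry P[π(i) < π(i+1)] = 1/2.
By linearity: E[X] = 60 · (1/2) = (61 − 1) · (1/2) = 30 ≈ 30.0000.

E[X] = 30 = 30.0000.


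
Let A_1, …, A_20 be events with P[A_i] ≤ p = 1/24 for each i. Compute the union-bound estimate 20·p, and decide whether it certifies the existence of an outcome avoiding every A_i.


Union bound: P[∪_{i=1}^{20} A_i] ≤ Σ_i P[A_i] ≤ 20·p = 20·(1/24) = 5/6.
Numerically: 5/6 ≈ 0.833333.
Is 5/6 < 1? YES.
Since P[∪ A_i] ≤ 5/6 < 1, the complement has P[∩ A_i^c] ≥ 1 − 5/6 = 1/6 > 0, so some outcome avoids every A_i.

20·p = 5/6 ≈ 0.833333; existence CERTIFIED by the union bound.


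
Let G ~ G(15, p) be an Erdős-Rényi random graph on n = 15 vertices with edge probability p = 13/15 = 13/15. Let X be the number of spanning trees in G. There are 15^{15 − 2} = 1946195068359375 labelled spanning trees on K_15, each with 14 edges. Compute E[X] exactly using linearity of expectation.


K_15 has 15^{15 − 2} = 1946195068359375 labelled spanning trees.
For each such spanning tree H, let X_H = 1 if all 14 edges of H are present in G. Then P[X_H = 1] = p^{14} = (13/15)^{14} = 3937376385699289/29192926025390625.
Summing the indicators: E[X] = Σ_H E[X_H] = 1946195068359375 · p^{14} = 1946195068359375 · 3937376385699289/29192926025390625 = 3937376385699289/15.
Numerically: E[X] ≈ 2.6249e+14.

E[X] = 1946195068359375 · (13/15)^{14} = 3937376385699289/15 ≈ 2.6249e+14.


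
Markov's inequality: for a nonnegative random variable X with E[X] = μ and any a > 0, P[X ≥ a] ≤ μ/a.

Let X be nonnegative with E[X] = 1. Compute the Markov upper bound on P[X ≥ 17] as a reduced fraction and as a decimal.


μ = E[X] = 1, a = 17.
Markov: P[X ≥ 17] ≤ μ/a = (1)/17 = 1/17.
Numerically: ≈ 0.05882.
(Since a = 17 > μ = 1.00000, the bound 1/17 is < 1 and informative.)

P[X ≥ 17] ≤ 1/17 ≈ 0.05882.


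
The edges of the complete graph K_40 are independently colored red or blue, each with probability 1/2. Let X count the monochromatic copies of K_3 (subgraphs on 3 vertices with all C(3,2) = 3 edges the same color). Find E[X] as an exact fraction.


Let X = Σ_S X_S over the C(40, 3) = 9880 subsets S of size 3, where X_S = 1 if the K_3 on S is monochromatic.
For a fixed S, the K_3 on S has C(3, 2) = 3 edges. P[all 3 edges red] = (1/2)^3, and likewise for blue, so P[monochromatic] = 2·(1/2)^3 = 2^{1 − 3} = 1/4.
By linearity of expectation: E[X] = C(40, 3) · 2^{1 − 3} = 9880 · 1/4 = 2470.
Numerically: E[X] ≈ 2470.000.

E[X] = C(40,3)·2^(1−C(3,2)) = 2470 ≈ 2470.000.


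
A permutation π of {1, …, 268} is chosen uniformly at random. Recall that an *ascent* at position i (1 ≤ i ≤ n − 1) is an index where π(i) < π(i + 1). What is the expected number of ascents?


Write X = Σ X_I over i = 1, …, 267, with X_I the indicator of one ascent.
There are 267 indicators.
For each fixed i, the pair (π(i), π(i+1)) is a uniformly random ordered pair of distinct values from {1, …, 268}; by symmetry P[π(i) < π(i+1)] = 1/2.
By linearity: E[X] = 267 · (1/2) = (268 − 1) · (1/2) = 267/2 ≈ 133.500000.

E[X] = 267/2 = 133.500000.


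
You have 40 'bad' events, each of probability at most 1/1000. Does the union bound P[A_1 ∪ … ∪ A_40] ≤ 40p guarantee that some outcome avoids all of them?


Union bound: P[∪_{i=1}^{40} A_i] ≤ Σ_i P[A_i] ≤ 40·p = 40·(1/1000) = 1/25.
Numerically: 1/25 ≈ 0.0400000.
Is 1/25 < 1? YES.
Since P[∪ A_i] ≤ 1/25 < 1, the complement has P[∩ A_i^c] ≥ 1 − 1/25 = 24/25 > 0, so some outcome avoids every A_i.

40·p = 1/25 ≈ 0.0400000; existence CERTIFIED by the union bound.


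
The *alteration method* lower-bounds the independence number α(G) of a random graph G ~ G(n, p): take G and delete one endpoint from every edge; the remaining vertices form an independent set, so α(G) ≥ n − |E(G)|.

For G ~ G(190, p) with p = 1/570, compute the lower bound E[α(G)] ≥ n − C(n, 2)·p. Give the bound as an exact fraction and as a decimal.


E[|E(G)|] = C(190, 2)·p = 17955 · (1/570) = 63/2.
E[α(G)] ≥ n − E[|E(G)|] = 190 − 63/2 = 317/2.
Numerically: ≈ 158.5000.
(This is only a lower bound; the true E[α(G)] may be larger.)

E[α(G)] ≥ 317/2 ≈ 158.5000.
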